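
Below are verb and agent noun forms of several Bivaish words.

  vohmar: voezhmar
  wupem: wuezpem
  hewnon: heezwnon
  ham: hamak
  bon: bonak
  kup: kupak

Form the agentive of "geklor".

geezklor

ham and wupem both end in -m yet inflect differently (hamak, wuezpem), so the final letter is not what conditions the rule; the number of vowels is.
"geklor" has 2 vowels. The stems with 2 vowels (vohmar → voezhmar, wupem → wuezpem, hewnon → heezwnon) insert -ez- after the first vowel.
So geklor → geezklor.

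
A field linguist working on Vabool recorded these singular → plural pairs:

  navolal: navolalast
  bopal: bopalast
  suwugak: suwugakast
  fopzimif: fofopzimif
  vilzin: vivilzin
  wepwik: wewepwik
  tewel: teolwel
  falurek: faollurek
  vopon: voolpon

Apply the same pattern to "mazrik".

mamazrik

suwugak and wepwik both end in -k yet inflect differently (suwugakast, wewepwik), so the final letter is not what conditions the rule; the last vowel is.
"mazrik" has last vowel 'i'. The stems whose last vowel is 'i' (fopzimif → fofopzimif, vilzin → vivilzin, wepwik → wewepwik) repeat the first consonant+vowel as a prefix.
The other patterns: stems whose last vowel is 'a' add -ast; stems whose last vowel is 'e' or 'o' insert -ol- after the first vowel.
So mazrik → mamazrik.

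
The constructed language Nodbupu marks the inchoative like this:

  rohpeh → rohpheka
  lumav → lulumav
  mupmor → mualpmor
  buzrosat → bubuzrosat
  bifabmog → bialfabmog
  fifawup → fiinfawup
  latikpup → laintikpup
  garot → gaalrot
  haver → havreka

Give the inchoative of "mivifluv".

miinvifluv

garot and buzrosat both end in -t yet inflect differently (gaalrot, bubuzrosat), so the final letter is not what conditions the rule; the last vowel is.
"mivifluv" has last vowel 'u'. The stems whose last vowel is 'u' (latikpup → laintikpup, fifawup → fiinfawup) insert -in- after the first vowel.
The other patterns: stems whose last vowel is 'o' insert -al- after the first vowel; stems whose last vowel is 'a' repeat the first consonant+vowel as a prefix; stems whose last vowel is 'e' delete the last vowel and add -eka.
So mivifluv → miinvifluv.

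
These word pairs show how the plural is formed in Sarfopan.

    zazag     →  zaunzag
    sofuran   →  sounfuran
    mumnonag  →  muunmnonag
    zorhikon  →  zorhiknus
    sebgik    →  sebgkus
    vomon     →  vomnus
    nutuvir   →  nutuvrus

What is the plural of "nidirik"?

nidirkus

sofuran and zorhikon both end in -n yet inflect differently (sounfuran, zorhiknus), so the final letter is not what conditions the rule; the last vowel is.
"nidirik" has last vowel 'i'. The stems whose last vowel is 'i' (sebgik → sebgkus, nutuvir → nutuvrus) delete the last vowel and add -us.
So nidirik → nidirkus.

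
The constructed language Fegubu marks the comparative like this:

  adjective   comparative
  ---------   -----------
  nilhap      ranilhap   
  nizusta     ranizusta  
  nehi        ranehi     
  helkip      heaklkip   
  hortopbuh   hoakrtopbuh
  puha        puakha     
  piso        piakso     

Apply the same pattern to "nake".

ranake

"nake" begins with n-. The stems beginning with n- (nilhap → ranilhap, nizusta → ranizusta, nehi → ranehi) add the prefix ra-.
The other pattern: stems beginning with h- or p- insert -ak- after the first vowel.
So nake → ranake.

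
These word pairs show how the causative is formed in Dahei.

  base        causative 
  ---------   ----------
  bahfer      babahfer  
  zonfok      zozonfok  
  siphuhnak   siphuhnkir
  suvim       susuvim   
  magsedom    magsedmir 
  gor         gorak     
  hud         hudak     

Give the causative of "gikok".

gigikok

"gikok" has 2 vowels. The stems with 2 vowels (zonfok → zozonfok, bahfer → babahfer, suvim → susuvim) repeat the first consonant+vowel as a prefix.
The other patterns: stems with 1 vowel add -ak; stems with 3 vowels delete the last vowel and add -ir.
So gikok → gigikok.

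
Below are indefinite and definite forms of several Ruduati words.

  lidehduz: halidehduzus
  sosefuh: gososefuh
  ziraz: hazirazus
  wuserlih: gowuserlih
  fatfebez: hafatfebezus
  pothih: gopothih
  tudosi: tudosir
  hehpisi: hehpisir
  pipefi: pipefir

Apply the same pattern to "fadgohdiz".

"fadgohdiz" ends in -z. The stems ending in -z (fatfebez → hafatfebezus, ziraz → hazirazus, lidehduz → halidehduzus) add ha- … -us around the stem.
So fadgohdiz → hafadgohdizus.

hafadgohdizus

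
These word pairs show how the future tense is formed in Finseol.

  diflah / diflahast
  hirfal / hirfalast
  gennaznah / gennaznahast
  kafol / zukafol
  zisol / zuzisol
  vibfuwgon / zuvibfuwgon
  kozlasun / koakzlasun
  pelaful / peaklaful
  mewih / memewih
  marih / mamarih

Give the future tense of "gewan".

hirfal and kafol both end in -l yet inflect differently (hirfalast, zukafol), so the final letter is not what conditions the rule; the last vowel is.
"gewan" has last vowel 'a'. The stems whose last vowel is 'a' (diflah → diflahast, hirfal → hirfalast, gennaznah → gennaznahast) add -ast.
The other patterns: stems whose last vowel is 'o' add the prefix zu-; stems whose last vowel is 'u' insert -ak- after the first vowel; stems whose last vowel is 'i' repeat the first consonant+vowel as a prefix.
So gewan → gewanast.

gewanast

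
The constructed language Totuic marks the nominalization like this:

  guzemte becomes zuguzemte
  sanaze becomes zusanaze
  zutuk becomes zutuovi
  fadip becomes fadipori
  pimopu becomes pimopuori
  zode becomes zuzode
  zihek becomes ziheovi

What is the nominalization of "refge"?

zihek and zode both have last vowel 'e' yet inflect differently (ziheovi, zuzode), so the last vowel is not what conditions the rule; the final letter is.
"refge" ends in -e. The stems ending in -e (zode → zuzode, sanaze → zusanaze, guzemte → zuguzemte) add the prefix zu-.
The other patterns: stems ending in -k drop the final letter and add -ovi; stems ending in -p or -u add -ori.
So refge → zurefge.

zurefge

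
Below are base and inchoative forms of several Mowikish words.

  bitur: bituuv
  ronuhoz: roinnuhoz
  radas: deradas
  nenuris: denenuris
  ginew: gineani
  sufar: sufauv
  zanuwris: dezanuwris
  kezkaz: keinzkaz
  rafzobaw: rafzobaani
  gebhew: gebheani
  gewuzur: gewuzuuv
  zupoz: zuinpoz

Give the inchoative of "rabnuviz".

rainbnuviz

rafzobaw and kezkaz both have last vowel 'a' yet inflect differently (rafzobaani, keinzkaz), so the last vowel is not what conditions the rule; the final letter is.
"rabnuviz" ends in -z. The stems ending in -z (kezkaz → keinzkaz, zupoz → zuinpoz, ronuhoz → roinnuhoz) insert -in- after the first vowel.
The other patterns: stems ending in -w drop the final letter and add -ani; stems ending in -r drop the final letter and add -uv; stems ending in -s add the prefix de-.
So rabnuviz → rainbnuviz.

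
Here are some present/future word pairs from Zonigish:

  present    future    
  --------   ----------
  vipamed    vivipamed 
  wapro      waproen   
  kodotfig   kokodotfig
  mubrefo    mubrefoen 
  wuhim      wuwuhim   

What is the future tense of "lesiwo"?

wapro and wuhim both begin with w- yet inflect differently (waproen, wuwuhim), so the first letter is not what conditions the rule; whether the stem ends in a vowel or a consonant is.
"lesiwo" ends in a vowel. The stems ending in a vowel (wapro → waproen, mubrefo → mubrefoen) add -en.
The other pattern: stems ending in a consonant repeat the first consonant+vowel as a prefix.
So lesiwo → lesiwoen.

lesiwoen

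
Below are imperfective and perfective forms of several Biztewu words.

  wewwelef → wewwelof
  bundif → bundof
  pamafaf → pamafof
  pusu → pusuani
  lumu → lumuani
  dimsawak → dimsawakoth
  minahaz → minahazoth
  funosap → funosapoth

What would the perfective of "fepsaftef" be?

pamafaf and dimsawak both have last vowel 'a' yet inflect differently (pamafof, dimsawakoth), so the last vowel is not what conditions the rule; the final letter is.
"fepsaftef" ends in -f. The stems ending in -f (wewwelef → wewwelof, bundif → bundof, pamafaf → pamafof) change the last vowel to 'o'.
So fepsaftef → fepsaftof.

fepsaftof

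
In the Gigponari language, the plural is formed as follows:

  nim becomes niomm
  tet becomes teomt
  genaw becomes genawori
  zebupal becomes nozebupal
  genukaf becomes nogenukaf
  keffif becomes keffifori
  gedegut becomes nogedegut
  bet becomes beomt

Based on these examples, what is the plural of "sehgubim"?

"sehgubim" has 3 vowels. The stems with 3 vowels (genukaf → nogenukaf, zebupal → nozebupal, gedegut → nogedegut) add the prefix no-.
So sehgubim → nosehgubim.

nosehgubim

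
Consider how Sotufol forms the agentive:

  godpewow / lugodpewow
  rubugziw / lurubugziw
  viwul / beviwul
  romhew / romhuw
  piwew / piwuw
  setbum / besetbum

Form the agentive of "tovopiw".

lutovopiw

piwew and godpewow both end in -w yet inflect differently (piwuw, lugodpewow), so the final letter is not what conditions the rule; the last vowel is.
"tovopiw" has last vowel 'i'. The one such stem in the data (rubugziw → lurubugziw) adds the prefix lu-, so the same rule applies.
So tovopiw → lutovopiw.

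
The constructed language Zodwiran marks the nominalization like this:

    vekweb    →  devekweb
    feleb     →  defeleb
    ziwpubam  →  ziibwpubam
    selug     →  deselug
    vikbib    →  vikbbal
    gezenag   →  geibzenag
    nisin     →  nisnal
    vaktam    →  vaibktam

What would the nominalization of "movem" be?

"movem" has last vowel 'e'. The stems whose last vowel is 'e' (vekweb → devekweb, feleb → defeleb) add the prefix de-.
So movem → demovem.

demovem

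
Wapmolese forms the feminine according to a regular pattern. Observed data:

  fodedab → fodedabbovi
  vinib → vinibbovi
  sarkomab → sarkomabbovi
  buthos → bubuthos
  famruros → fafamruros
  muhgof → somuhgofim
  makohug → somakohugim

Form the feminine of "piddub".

"piddub" ends in -b. The stems ending in -b (fodedab → fodedabbovi, vinib → vinibbovi, sarkomab → sarkomabbovi) double the final consonant and add -ovi.
The other patterns: stems ending in -s repeat the first consonant+vowel as a prefix; stems ending in -f or -g add so- … -im around the stem.
So piddub → piddubbovi.

piddubbovi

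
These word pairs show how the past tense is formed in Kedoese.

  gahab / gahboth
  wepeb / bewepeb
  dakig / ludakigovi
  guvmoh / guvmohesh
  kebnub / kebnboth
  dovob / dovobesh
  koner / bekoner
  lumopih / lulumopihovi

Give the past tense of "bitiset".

"bitiset" has last vowel 'e'. The stems whose last vowel is 'e' (koner → bekoner, wepeb → bewepeb) add the prefix be-.
The other patterns: stems whose last vowel is 'i' add lu- … -ovi around the stem; stems whose last vowel is 'o' add -esh; stems whose last vowel is 'a' or 'u' delete the last vowel and add -oth.
So bitiset → bebitiset.

bebitiset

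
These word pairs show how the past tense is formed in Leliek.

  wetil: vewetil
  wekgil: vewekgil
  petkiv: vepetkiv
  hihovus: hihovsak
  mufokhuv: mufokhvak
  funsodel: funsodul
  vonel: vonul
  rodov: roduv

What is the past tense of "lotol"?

petkiv and mufokhuv both end in -v yet inflect differently (vepetkiv, mufokhvak), so the final letter is not what conditions the rule; the last vowel is.
"lotol" has last vowel 'o'. The one such stem in the data (rodov → roduv) changes the last vowel to 'u' (as do vonel, funsodel), so the same rule applies.
So lotol → lotul.

lotul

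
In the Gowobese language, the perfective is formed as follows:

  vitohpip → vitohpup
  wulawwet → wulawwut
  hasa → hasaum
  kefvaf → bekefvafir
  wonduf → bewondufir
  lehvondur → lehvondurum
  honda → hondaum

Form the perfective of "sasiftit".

kefvaf and hasa both have last vowel 'a' yet inflect differently (bekefvafir, hasaum), so the last vowel is not what conditions the rule; the final letter is.
"sasiftit" ends in -t. The one such stem in the data (wulawwet → wulawwut) changes the last vowel to 'u' (as does vitohpip), so the same rule applies.
The other patterns: stems ending in -f add be- … -ir around the stem; stems ending in -a or -r add -um.
So sasiftit → sasiftut.

sasiftut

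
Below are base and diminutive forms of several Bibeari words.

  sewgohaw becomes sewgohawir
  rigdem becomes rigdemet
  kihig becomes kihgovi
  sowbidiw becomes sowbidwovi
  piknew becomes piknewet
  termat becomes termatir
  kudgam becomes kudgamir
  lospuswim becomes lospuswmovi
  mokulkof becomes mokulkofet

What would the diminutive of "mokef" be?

sowbidiw and sewgohaw both end in -w yet inflect differently (sowbidwovi, sewgohawir), so the final letter is not what conditions the rule; the last vowel is.
"mokef" has last vowel 'e'. The stems whose last vowel is 'e' (piknew → piknewet, rigdem → rigdemet) add -et.
The other patterns: stems whose last vowel is 'i' delete the last vowel and add -ovi; stems whose last vowel is 'a' add -ir.
So mokef → mokefet.

mokefet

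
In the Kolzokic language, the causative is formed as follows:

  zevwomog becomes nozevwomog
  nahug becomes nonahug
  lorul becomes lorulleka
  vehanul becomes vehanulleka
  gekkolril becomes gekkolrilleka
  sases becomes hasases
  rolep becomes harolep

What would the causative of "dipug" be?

nahug and lorul both have last vowel 'u' yet inflect differently (nonahug, lorulleka), so the last vowel is not what conditions the rule; the final letter is.
"dipug" ends in -g. The stems ending in -g (zevwomog → nozevwomog, nahug → nonahug) add the prefix no-.
So dipug → nodipug.

nodipug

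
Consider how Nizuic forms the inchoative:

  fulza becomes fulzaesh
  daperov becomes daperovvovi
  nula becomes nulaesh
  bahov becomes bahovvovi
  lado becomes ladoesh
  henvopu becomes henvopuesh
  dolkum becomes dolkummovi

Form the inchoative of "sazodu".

sazoduesh

lado and daperov both have last vowel 'o' yet inflect differently (ladoesh, daperovvovi), so the last vowel is not what conditions the rule; whether the stem ends in a vowel or a consonant is.
"sazodu" ends in a vowel. The stems ending in a vowel (henvopu → henvopuesh, nula → nulaesh, lado → ladoesh) add -esh.
So sazodu → sazoduesh.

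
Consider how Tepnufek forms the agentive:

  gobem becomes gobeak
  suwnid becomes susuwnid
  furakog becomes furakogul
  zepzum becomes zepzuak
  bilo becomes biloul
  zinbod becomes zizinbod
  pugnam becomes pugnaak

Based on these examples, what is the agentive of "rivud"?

ririvud

zinbod and furakog both have last vowel 'o' yet inflect differently (zizinbod, furakogul), so the last vowel is not what conditions the rule; the final letter is.
"rivud" ends in -d. The stems ending in -d (suwnid → susuwnid, zinbod → zizinbod) repeat the first consonant+vowel as a prefix.
The other patterns: stems ending in -m drop the final letter and add -ak; stems ending in -g or -o add -ul.
So rivud → ririvud.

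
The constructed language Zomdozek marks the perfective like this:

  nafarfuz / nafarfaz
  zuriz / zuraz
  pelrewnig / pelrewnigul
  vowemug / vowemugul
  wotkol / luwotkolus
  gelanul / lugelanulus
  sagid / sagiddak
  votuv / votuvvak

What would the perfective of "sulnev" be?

sulnevvak

zuriz and pelrewnig both have last vowel 'i' yet inflect differently (zuraz, pelrewnigul), so the last vowel is not what conditions the rule; the final letter is.
"sulnev" ends in -v. The one such stem in the data (votuv → votuvvak) doubles the final consonant and adds -ak (as does sagid), so the same rule applies.
The other patterns: stems ending in -z change the last vowel to 'a'; stems ending in -g add -ul; stems ending in -l add lu- … -us around the stem.
So sulnev → sulnevvak.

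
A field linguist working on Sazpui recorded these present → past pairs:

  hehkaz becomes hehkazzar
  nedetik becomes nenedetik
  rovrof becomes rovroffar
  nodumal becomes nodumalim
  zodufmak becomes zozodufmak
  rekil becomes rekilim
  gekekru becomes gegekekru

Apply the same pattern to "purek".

rekil and nedetik both have last vowel 'i' yet inflect differently (rekilim, nenedetik), so the last vowel is not what conditions the rule; the final letter is.
"purek" ends in -k. The stems ending in -k (nedetik → nenedetik, zodufmak → zozodufmak) repeat the first consonant+vowel as a prefix.
The other patterns: stems ending in -l add -im; stems ending in -f or -z double the final consonant and add -ar.
So purek → pupurek.

pupurek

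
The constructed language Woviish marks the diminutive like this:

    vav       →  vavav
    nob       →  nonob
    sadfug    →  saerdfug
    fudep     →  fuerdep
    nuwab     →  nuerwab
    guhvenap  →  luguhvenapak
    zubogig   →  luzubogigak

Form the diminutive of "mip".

nob and nuwab both end in -b yet inflect differently (nonob, nuerwab), so the final letter is not what conditions the rule; the number of vowels is.
"mip" has 1 vowel. The stems with 1 vowel (vav → vavav, nob → nonob) repeat the first consonant+vowel as a prefix.
So mip → mimip.

mimip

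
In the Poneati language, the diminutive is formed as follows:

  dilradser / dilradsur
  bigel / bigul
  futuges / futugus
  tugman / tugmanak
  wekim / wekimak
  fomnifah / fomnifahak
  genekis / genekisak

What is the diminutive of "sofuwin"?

futuges and genekis both end in -s yet inflect differently (futugus, genekisak), so the final letter is not what conditions the rule; the last vowel is.
"sofuwin" has last vowel 'i'. The stems whose last vowel is 'i' (wekim → wekimak, genekis → genekisak) add -ak.
So sofuwin → sofuwinak.

sofuwinak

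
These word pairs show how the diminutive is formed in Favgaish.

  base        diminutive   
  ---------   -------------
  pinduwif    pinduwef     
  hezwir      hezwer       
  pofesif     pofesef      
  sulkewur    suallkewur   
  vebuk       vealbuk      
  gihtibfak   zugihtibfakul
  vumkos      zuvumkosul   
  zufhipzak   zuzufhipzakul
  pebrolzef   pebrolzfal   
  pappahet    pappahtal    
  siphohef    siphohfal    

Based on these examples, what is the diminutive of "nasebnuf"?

naalsebnuf

"nasebnuf" has last vowel 'u'. The stems whose last vowel is 'u' (sulkewur → suallkewur, vebuk → vealbuk) insert -al- after the first vowel.
The other patterns: stems whose last vowel is 'i' change the last vowel to 'e'; stems whose last vowel is 'a' or 'o' add zu- … -ul around the stem; stems whose last vowel is 'e' delete the last vowel and add -al.
So nasebnuf → naalsebnuf.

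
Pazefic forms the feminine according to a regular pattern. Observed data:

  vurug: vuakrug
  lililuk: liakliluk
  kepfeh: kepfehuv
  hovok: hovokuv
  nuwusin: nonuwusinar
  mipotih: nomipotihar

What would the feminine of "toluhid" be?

notoluhidar

lililuk and hovok both end in -k yet inflect differently (liakliluk, hovokuv), so the final letter is not what conditions the rule; the last vowel is.
"toluhid" has last vowel 'i'. The stems whose last vowel is 'i' (nuwusin → nonuwusinar, mipotih → nomipotihar) add no- … -ar around the stem.
The other patterns: stems whose last vowel is 'u' insert -ak- after the first vowel; stems whose last vowel is 'e' or 'o' add -uv.
So toluhid → notoluhidar.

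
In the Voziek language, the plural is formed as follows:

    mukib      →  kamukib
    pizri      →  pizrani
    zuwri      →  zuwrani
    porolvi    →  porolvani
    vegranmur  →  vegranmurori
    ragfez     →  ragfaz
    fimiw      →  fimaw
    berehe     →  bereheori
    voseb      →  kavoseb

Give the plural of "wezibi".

wezibani

porolvi and mukib both have last vowel 'i' yet inflect differently (porolvani, kamukib), so the last vowel is not what conditions the rule; the final letter is.
"wezibi" ends in -i. The stems ending in -i (porolvi → porolvani, pizri → pizrani, zuwri → zuwrani) drop the final letter and add -ani.
The other patterns: stems ending in -e or -r add -ori; stems ending in -b add the prefix ka-; stems ending in -w or -z change the last vowel to 'a'.
So wezibi → wezibani.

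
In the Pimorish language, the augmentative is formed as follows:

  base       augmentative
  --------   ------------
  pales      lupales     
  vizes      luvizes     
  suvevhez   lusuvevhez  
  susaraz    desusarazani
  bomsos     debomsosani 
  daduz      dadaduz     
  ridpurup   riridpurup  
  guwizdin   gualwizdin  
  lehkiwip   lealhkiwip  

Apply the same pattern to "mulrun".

mumulrun

suvevhez and susaraz both end in -z yet inflect differently (lusuvevhez, desusarazani), so the final letter is not what conditions the rule; the last vowel is.
"mulrun" has last vowel 'u'. The stems whose last vowel is 'u' (daduz → dadaduz, ridpurup → riridpurup) repeat the first consonant+vowel as a prefix.
So mulrun → mumulrun.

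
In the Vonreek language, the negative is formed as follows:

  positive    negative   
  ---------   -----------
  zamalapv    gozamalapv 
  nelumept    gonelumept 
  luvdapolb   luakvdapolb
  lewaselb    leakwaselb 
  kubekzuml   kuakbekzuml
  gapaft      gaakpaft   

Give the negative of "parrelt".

nelumept and gapaft both end in -t yet inflect differently (gonelumept, gaakpaft), so the final letter is not what conditions the rule; the second-to-last letter is.
"parrelt" has second-to-last letter 'l'. The stems whose second-to-last letter is 'l' (luvdapolb → luakvdapolb, lewaselb → leakwaselb) insert -ak- after the first vowel.
So parrelt → paakrrelt.

paakrrelt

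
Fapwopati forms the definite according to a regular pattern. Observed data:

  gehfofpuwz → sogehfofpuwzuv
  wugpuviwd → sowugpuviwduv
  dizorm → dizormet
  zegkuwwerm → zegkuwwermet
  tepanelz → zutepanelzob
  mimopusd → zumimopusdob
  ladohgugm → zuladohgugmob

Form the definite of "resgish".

zuresgishob

gehfofpuwz and tepanelz both end in -z yet inflect differently (sogehfofpuwzuv, zutepanelzob), so the final letter is not what conditions the rule; the second-to-last letter is.
"resgish" has second-to-last letter 's'. The one such stem in the data (mimopusd → zumimopusdob) adds zu- … -ob around the stem, so the same rule applies.
So resgish → zuresgishob.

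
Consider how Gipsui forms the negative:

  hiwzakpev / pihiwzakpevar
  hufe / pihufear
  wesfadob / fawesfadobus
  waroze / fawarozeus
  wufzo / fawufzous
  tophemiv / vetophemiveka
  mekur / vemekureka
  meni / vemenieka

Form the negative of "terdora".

veterdoraeka

hufe and waroze both end in -e yet inflect differently (pihufear, fawarozeus), so the final letter is not what conditions the rule; the first letter is.
"terdora" begins with t-. The one such stem in the data (tophemiv → vetophemiveka) adds ve- … -eka around the stem, so the same rule applies.
The other patterns: stems beginning with h- add pi- … -ar around the stem; stems beginning with w- add fa- … -us around the stem.
So terdora → veterdoraeka.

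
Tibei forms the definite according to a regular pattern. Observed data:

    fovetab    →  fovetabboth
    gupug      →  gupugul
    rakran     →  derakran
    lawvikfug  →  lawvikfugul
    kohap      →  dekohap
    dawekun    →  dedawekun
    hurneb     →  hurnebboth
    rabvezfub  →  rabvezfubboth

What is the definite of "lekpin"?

delekpin

"lekpin" ends in -n. The stems ending in -n (rakran → derakran, dawekun → dedawekun) add the prefix de-.
The other patterns: stems ending in -b double the final consonant and add -oth; stems ending in -g add -ul.
So lekpin → delekpin.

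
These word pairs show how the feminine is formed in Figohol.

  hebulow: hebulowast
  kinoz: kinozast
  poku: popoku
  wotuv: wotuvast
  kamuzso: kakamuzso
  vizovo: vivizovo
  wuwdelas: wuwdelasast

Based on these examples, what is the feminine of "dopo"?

dodopo

hebulow and vizovo both have last vowel 'o' yet inflect differently (hebulowast, vivizovo), so the last vowel is not what conditions the rule; whether the stem ends in a vowel or a consonant is.
"dopo" ends in a vowel. The stems ending in a vowel (vizovo → vivizovo, poku → popoku, kamuzso → kakamuzso) repeat the first consonant+vowel as a prefix.
So dopo → dodopo.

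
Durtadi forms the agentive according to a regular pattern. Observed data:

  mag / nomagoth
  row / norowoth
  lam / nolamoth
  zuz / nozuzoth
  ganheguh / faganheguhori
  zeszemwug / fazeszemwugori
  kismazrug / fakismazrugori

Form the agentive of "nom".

nonomoth

mag and zeszemwug both end in -g yet inflect differently (nomagoth, fazeszemwugori), so the final letter is not what conditions the rule; the number of vowels is.
"nom" has 1 vowel. The stems with 1 vowel (mag → nomagoth, row → norowoth, lam → nolamoth) add no- … -oth around the stem.
So nom → nonomoth.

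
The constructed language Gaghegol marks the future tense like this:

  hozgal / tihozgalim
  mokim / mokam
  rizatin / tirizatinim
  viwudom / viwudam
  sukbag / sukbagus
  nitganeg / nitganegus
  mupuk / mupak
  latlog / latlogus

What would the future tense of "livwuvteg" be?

"livwuvteg" ends in -g. The stems ending in -g (sukbag → sukbagus, nitganeg → nitganegus, latlog → latlogus) add -us.
The other patterns: stems ending in -k or -m change the last vowel to 'a'; stems ending in -l or -n add ti- … -im around the stem.
So livwuvteg → livwuvtegus.

livwuvtegus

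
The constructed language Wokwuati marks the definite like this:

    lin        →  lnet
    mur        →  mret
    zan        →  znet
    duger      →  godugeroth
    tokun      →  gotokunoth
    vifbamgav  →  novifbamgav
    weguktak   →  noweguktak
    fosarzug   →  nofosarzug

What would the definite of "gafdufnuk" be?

nogafdufnuk

mur and duger both end in -r yet inflect differently (mret, godugeroth), so the final letter is not what conditions the rule; the number of vowels is.
"gafdufnuk" has 3 vowels. The stems with 3 vowels (vifbamgav → novifbamgav, weguktak → noweguktak, fosarzug → nofosarzug) add the prefix no-.
The other patterns: stems with 1 vowel delete the last vowel and add -et; stems with 2 vowels add go- … -oth around the stem.
So gafdufnuk → nogafdufnuk.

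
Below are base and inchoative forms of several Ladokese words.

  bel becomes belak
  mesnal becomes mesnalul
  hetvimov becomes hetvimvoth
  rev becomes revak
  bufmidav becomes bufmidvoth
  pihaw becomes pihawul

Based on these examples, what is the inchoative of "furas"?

bel and mesnal both end in -l yet inflect differently (belak, mesnalul), so the final letter is not what conditions the rule; the number of vowels is.
"furas" has 2 vowels. The stems with 2 vowels (pihaw → pihawul, mesnal → mesnalul) add -ul.
The other patterns: stems with 1 vowel add -ak; stems with 3 vowels delete the last vowel and add -oth.
So furas → furasul.

furasul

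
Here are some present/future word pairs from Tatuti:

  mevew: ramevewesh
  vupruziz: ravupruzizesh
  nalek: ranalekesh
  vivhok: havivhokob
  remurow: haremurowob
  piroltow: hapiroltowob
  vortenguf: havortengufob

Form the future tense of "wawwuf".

nalek and vivhok both end in -k yet inflect differently (ranalekesh, havivhokob), so the final letter is not what conditions the rule; the last vowel is.
"wawwuf" has last vowel 'u'. The one such stem in the data (vortenguf → havortengufob) adds ha- … -ob around the stem, so the same rule applies.
The other pattern: stems whose last vowel is 'e' or 'i' add ra- … -esh around the stem.
So wawwuf → hawawwufob.

hawawwufob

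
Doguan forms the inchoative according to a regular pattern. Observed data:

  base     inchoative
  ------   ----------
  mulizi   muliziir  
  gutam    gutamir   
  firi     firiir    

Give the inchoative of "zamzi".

zamziir

Every pair shown (mulizi → muliziir, gutam → gutamir, firi → firiir) follows the same rule: add -ir.
So zamzi → zamziir.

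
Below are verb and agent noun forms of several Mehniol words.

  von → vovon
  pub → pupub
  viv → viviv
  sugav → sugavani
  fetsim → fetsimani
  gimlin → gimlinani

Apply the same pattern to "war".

wawar

viv and sugav both end in -v yet inflect differently (viviv, sugavani), so the final letter is not what conditions the rule; the number of vowels is.
"war" has 1 vowel. The stems with 1 vowel (von → vovon, pub → pupub, viv → viviv) repeat the first consonant+vowel as a prefix.
The other pattern: stems with 2 vowels add -ani.
So war → wawar.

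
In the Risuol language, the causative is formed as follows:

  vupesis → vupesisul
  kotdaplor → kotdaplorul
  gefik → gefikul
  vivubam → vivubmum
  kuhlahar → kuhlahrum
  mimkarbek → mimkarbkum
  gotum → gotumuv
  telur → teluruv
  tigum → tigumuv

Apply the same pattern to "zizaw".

kotdaplor and kuhlahar both end in -r yet inflect differently (kotdaplorul, kuhlahrum), so the final letter is not what conditions the rule; the last vowel is.
"zizaw" has last vowel 'a'. The stems whose last vowel is 'a' (vivubam → vivubmum, kuhlahar → kuhlahrum) delete the last vowel and add -um.
The other patterns: stems whose last vowel is 'i' or 'o' add -ul; stems whose last vowel is 'u' add -uv.
So zizaw → zizwum.

zizwum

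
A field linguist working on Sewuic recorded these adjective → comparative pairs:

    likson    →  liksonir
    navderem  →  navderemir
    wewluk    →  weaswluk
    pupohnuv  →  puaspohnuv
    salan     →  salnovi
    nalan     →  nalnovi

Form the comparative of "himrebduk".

hiasmrebduk

likson and salan both end in -n yet inflect differently (liksonir, salnovi), so the final letter is not what conditions the rule; the last vowel is.
"himrebduk" has last vowel 'u'. The stems whose last vowel is 'u' (wewluk → weaswluk, pupohnuv → puaspohnuv) insert -as- after the first vowel.
So himrebduk → hiasmrebduk.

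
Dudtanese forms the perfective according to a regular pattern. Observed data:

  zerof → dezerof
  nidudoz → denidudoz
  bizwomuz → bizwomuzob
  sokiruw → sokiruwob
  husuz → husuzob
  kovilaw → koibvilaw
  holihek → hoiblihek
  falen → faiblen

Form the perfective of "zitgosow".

nidudoz and bizwomuz both end in -z yet inflect differently (denidudoz, bizwomuzob), so the final letter is not what conditions the rule; the last vowel is.
"zitgosow" has last vowel 'o'. The stems whose last vowel is 'o' (zerof → dezerof, nidudoz → denidudoz) add the prefix de-.
So zitgosow → dezitgosow.

dezitgosow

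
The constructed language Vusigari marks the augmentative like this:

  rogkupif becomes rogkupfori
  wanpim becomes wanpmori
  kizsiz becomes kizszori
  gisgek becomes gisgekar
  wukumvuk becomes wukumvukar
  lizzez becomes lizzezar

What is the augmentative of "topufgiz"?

topufgzori

kizsiz and lizzez both end in -z yet inflect differently (kizszori, lizzezar), so the final letter is not what conditions the rule; the last vowel is.
"topufgiz" has last vowel 'i'. The stems whose last vowel is 'i' (rogkupif → rogkupfori, wanpim → wanpmori, kizsiz → kizszori) delete the last vowel and add -ori.
So topufgiz → topufgzori.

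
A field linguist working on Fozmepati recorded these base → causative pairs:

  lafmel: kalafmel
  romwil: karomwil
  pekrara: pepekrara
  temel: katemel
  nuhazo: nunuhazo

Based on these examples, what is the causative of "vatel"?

"vatel" ends in a consonant. The stems ending in a consonant (temel → katemel, lafmel → kalafmel, romwil → karomwil) add the prefix ka-.
The other pattern: stems ending in a vowel repeat the first consonant+vowel as a prefix.
So vatel → kavatel.

kavatel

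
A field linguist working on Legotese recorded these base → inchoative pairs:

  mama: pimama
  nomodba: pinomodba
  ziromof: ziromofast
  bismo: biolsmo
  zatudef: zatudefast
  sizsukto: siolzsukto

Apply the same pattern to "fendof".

fendofast

sizsukto and ziromof both have last vowel 'o' yet inflect differently (siolzsukto, ziromofast), so the last vowel is not what conditions the rule; the final letter is.
"fendof" ends in -f. The stems ending in -f (ziromof → ziromofast, zatudef → zatudefast) add -ast.
The other patterns: stems ending in -a add the prefix pi-; stems ending in -o insert -ol- after the first vowel.
So fendof → fendofast.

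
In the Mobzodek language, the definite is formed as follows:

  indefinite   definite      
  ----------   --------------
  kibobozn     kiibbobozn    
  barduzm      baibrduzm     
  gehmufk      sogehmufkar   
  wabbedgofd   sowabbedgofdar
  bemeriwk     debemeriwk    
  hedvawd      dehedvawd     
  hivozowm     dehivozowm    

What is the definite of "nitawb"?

denitawb

gehmufk and bemeriwk both end in -k yet inflect differently (sogehmufkar, debemeriwk), so the final letter is not what conditions the rule; the second-to-last letter is.
"nitawb" has second-to-last letter 'w'. The stems whose second-to-last letter is 'w' (bemeriwk → debemeriwk, hedvawd → dehedvawd, hivozowm → dehivozowm) add the prefix de-.
So nitawb → denitawb.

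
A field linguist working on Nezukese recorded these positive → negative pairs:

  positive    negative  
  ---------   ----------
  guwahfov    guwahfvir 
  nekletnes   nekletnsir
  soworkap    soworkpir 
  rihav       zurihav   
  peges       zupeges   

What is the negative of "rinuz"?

guwahfov and rihav both end in -v yet inflect differently (guwahfvir, zurihav), so the final letter is not what conditions the rule; the number of vowels is.
"rinuz" has 2 vowels. The stems with 2 vowels (rihav → zurihav, peges → zupeges) add the prefix zu-.
So rinuz → zurinuz.

zurinuz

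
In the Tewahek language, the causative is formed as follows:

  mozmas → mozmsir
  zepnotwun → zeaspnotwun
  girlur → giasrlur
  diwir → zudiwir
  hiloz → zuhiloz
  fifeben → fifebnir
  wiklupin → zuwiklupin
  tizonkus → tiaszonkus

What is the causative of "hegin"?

fifeben and wiklupin both end in -n yet inflect differently (fifebnir, zuwiklupin), so the final letter is not what conditions the rule; the last vowel is.
"hegin" has last vowel 'i'. The stems whose last vowel is 'i' (diwir → zudiwir, wiklupin → zuwiklupin) add the prefix zu-.
So hegin → zuhegin.

zuhegin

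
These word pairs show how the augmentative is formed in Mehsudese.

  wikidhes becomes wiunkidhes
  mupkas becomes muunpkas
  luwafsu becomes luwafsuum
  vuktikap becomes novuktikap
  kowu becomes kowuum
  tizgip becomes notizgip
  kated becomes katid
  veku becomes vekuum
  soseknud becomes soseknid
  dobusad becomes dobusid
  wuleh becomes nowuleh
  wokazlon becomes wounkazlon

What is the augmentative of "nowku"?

"nowku" ends in -u. The stems ending in -u (veku → vekuum, luwafsu → luwafsuum, kowu → kowuum) add -um.
The other patterns: stems ending in -h or -p add the prefix no-; stems ending in -d change the last vowel to 'i'; stems ending in -n or -s insert -un- after the first vowel.
So nowku → nowkuum.

nowkuum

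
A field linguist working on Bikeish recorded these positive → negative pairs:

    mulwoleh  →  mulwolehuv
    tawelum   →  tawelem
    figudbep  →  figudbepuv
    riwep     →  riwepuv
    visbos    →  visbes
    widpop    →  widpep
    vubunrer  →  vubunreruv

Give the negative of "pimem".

pimemuv

figudbep and widpop both end in -p yet inflect differently (figudbepuv, widpep), so the final letter is not what conditions the rule; the last vowel is.
"pimem" has last vowel 'e'. The stems whose last vowel is 'e' (figudbep → figudbepuv, mulwoleh → mulwolehuv, vubunrer → vubunreruv) add -uv.
So pimem → pimemuv.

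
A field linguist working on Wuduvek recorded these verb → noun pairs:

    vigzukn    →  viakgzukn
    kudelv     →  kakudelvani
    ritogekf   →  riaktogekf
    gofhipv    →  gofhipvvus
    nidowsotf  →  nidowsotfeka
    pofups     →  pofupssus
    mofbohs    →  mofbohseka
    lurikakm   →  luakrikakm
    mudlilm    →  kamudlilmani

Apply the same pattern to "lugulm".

kalugulmani

nidowsotf and ritogekf both end in -f yet inflect differently (nidowsotfeka, riaktogekf), so the final letter is not what conditions the rule; the second-to-last letter is.
"lugulm" has second-to-last letter 'l'. The stems whose second-to-last letter is 'l' (kudelv → kakudelvani, mudlilm → kamudlilmani) add ka- … -ani around the stem.
The other patterns: stems whose second-to-last letter is 'h' or 't' add -eka; stems whose second-to-last letter is 'k' insert -ak- after the first vowel; stems whose second-to-last letter is 'p' double the final consonant and add -us.
So lugulm → kalugulmani.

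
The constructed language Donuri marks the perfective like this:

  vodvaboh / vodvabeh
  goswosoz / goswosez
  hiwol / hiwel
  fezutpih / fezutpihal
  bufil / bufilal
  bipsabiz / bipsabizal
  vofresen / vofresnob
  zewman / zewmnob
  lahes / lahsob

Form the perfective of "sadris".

vodvaboh and fezutpih both end in -h yet inflect differently (vodvabeh, fezutpihal), so the final letter is not what conditions the rule; the last vowel is.
"sadris" has last vowel 'i'. The stems whose last vowel is 'i' (fezutpih → fezutpihal, bufil → bufilal, bipsabiz → bipsabizal) add -al.
So sadris → sadrisal.

sadrisal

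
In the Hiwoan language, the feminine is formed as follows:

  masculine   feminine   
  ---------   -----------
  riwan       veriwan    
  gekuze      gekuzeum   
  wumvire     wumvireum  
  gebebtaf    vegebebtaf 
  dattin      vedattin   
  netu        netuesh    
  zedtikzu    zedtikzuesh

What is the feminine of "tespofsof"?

vetespofsof

gekuze and gebebtaf both begin with g- yet inflect differently (gekuzeum, vegebebtaf), so the first letter is not what conditions the rule; the final letter is.
"tespofsof" ends in -f. The one such stem in the data (gebebtaf → vegebebtaf) adds the prefix ve-, so the same rule applies.
So tespofsof → vetespofsof.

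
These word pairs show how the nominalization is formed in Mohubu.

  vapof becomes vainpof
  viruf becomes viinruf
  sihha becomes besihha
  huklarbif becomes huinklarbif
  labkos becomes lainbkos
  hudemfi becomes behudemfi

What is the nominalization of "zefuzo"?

bezefuzo

hudemfi and huklarbif both have last vowel 'i' yet inflect differently (behudemfi, huinklarbif), so the last vowel is not what conditions the rule; whether the stem ends in a vowel or a consonant is.
"zefuzo" ends in a vowel. The stems ending in a vowel (hudemfi → behudemfi, sihha → besihha) add the prefix be-.
The other pattern: stems ending in a consonant insert -in- after the first vowel.
So zefuzo → bezefuzo.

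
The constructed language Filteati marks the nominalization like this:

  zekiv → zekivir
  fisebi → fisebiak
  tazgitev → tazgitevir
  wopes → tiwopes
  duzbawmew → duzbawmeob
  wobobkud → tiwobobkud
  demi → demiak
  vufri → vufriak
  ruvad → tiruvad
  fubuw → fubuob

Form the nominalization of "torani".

tazgitev and duzbawmew both have last vowel 'e' yet inflect differently (tazgitevir, duzbawmeob), so the last vowel is not what conditions the rule; the final letter is.
"torani" ends in -i. The stems ending in -i (fisebi → fisebiak, vufri → vufriak, demi → demiak) add -ak.
The other patterns: stems ending in -v add -ir; stems ending in -w drop the final letter and add -ob; stems ending in -d or -s add the prefix ti-.
So torani → toraniak.

toraniak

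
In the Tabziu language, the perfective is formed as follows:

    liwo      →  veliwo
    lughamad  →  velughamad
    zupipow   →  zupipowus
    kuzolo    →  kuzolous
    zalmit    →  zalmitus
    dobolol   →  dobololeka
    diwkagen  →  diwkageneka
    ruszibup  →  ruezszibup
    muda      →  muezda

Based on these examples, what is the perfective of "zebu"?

zebuus

liwo and kuzolo both end in -o yet inflect differently (veliwo, kuzolous), so the final letter is not what conditions the rule; the first letter is.
"zebu" begins with z-. The stems beginning with z- (zupipow → zupipowus, zalmit → zalmitus) add -us.
So zebu → zebuus.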